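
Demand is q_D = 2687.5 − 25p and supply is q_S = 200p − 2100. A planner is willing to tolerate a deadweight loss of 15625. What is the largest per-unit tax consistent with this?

In inverse form: demand p = 107.5 − 0.04q, supply p = 10.5 + 0.005q.
Competitive equilibrium: 107.5 − 0.04q = 10.5 + 0.005q → q* = 2155.5556, p* = 21.2778.
A tax t gives Δq = t/0.045 and wedge t, so DWL = t²/0.09.
t²/0.09 = 15625 → t² = 1406.25 → t = 37.5.

37.5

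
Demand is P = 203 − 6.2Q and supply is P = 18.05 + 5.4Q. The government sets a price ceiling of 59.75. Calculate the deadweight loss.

392.06

Competitive equilibrium: 203 − 6.2Q = 18.05 + 5.4Q → Q* = 15.94397, P* = 104.14741.
At the ceiling P = 59.75, quantity supplied = (59.75 − 18.05)/5.4 = 7.72222.
Willingness to pay at Q' = 7.72222: 203 − 6.2·7.72222 = 155.12224.
ΔQ = 15.94397 − 7.72222 = 8.22175; wedge = 155.12224 − 59.75 = 95.37224.
Welfare loss = ½ × 8.22175 × 95.37224 = 392.06.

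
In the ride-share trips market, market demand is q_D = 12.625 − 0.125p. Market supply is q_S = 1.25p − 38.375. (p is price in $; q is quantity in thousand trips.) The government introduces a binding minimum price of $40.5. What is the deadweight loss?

$0.80 thousand

In inverse form: demand p = 101 − 8q, supply p = 30.7 + 0.8q.
Competitive equilibrium: 101 − 8q = 30.7 + 0.8q → q* = 7.9886, p* = 37.0909.
At the floor p = 40.5, quantity demanded = (101 − 40.5)/8 = 7.5625.
Sellers' marginal cost at q' = 7.5625: 30.7 + 0.8·7.5625 = 36.75.
Δq = 7.9886 − 7.5625 = 0.4261; wedge = 40.5 − 36.75 = 3.75.
Welfare loss = ½ × 0.4261 × 3.75 = $0.80 thousand.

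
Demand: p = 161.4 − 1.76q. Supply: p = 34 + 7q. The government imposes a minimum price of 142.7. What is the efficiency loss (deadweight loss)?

Competitive equilibrium: 161.4 − 1.76q = 34 + 7q → q* = 14.5434, p* = 135.8037.
At the floor p = 142.7, quantity demanded = (161.4 − 142.7)/1.76 = 10.625.
Sellers' marginal cost at q' = 10.625: 34 + 7·10.625 = 108.375.
Δq = 14.5434 − 10.625 = 3.9184; wedge = 142.7 − 108.375 = 34.325.
Welfare loss = ½ × 3.9184 × 34.325 = 67.25.

67.25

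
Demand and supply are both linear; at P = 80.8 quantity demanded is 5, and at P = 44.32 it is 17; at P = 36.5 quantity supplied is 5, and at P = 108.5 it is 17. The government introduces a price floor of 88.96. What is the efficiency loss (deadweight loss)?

Demand slope = (44.32 − 80.8)/(17 − 5) = −3.04, so P = 96 − 3.04Q.
Supply slope = (108.5 − 36.5)/(17 − 5) = 6, so P = 6.5 + 6Q.
Competitive equilibrium: 96 − 3.04Q = 6.5 + 6Q → Q* = 9.9004, P* = 65.9027.
At the floor P = 88.96, quantity demanded = (96 − 88.96)/3.04 = 2.3158.
Sellers' marginal cost at Q' = 2.3158: 6.5 + 6·2.3158 = 20.3948.
ΔQ = 9.9004 − 2.3158 = 7.5846; wedge = 88.96 − 20.3948 = 68.5652.
Welfare loss = ½ × 7.5846 × 68.5652 = 260.02.

260.02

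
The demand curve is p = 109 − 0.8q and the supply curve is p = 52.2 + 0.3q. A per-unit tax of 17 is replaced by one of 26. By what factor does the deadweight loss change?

Competitive equilibrium: 109 − 0.8q = 52.2 + 0.3q → q* = 51.6364, p* = 67.6909.
For a per-unit tax t: Δq = t/1.1, so DWL = ½·t·(t/1.1) = t²/2.2.
At t = 17: DWL = 131.364. At t = 26: DWL = 307.273.
Ratio = (26/17)² = 2.339.

2.339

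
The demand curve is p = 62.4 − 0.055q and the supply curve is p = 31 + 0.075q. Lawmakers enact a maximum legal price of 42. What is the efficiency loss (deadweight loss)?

585.04

Competitive equilibrium: 62.4 − 0.055q = 31 + 0.075q → q* = 241.5385, p* = 49.1154.
At the ceiling p = 42, quantity supplied = (42 − 31)/0.075 = 146.6667.
Willingness to pay at q' = 146.6667: 62.4 − 0.055·146.6667 = 54.3333.
Δq = 241.5385 − 146.6667 = 94.8718; wedge = 54.3333 − 42 = 12.3333.
Deadweight loss = ½ × 94.8718 × 12.3333 = 585.04.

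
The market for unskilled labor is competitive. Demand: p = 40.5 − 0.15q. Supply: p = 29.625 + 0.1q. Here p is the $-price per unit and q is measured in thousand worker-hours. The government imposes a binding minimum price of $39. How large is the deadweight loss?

$140.28 thousand

Competitive equilibrium: 40.5 − 0.15q = 29.625 + 0.1q → q* = 43.5, p* = 33.975.
At the floor p = 39, quantity demanded = (40.5 − 39)/0.15 = 10.
Sellers' marginal cost at q' = 10: 29.625 + 0.1·10 = 30.625.
Δq = 43.5 − 10 = 33.5; wedge = 39 − 30.625 = 8.375.
Welfare loss = ½ × 33.5 × 8.375 = $140.28 thousand.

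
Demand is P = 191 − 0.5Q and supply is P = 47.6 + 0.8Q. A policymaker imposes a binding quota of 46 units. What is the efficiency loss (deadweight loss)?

2688.06

Competitive equilibrium: 191 − 0.5Q = 47.6 + 0.8Q → Q* = 110.3077, P* = 135.8462.
At Q = 46: demand price = 191 − 0.5·46 = 168; supply price = 47.6 + 0.8·46 = 84.4.
ΔQ = 110.3077 − 46 = 64.3077; wedge = 168 − 84.4 = 83.6.
DWL = ½ × 64.3077 × 83.6 = 2688.06.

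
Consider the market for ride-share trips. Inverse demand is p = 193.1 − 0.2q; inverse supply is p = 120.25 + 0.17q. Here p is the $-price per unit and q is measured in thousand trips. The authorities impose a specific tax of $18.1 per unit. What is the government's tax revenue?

$2678.31 thousand

Competitive equilibrium: 193.1 − 0.2q = 120.25 + 0.17q → q* = 196.8919, p* = 153.7216.
With the tax, the buyer price exceeds the seller price by 18.1: (193.1 − 0.2q) − (120.25 + 0.17q) = 18.1 → q' = 147.973.
Tax revenue = 18.1 × 147.973 = $2678.31 thousand.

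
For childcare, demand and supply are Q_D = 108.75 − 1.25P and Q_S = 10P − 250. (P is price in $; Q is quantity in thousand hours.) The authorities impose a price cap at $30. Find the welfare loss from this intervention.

In inverse form: demand P = 87 − 0.8Q, supply P = 25 + 0.1Q.
Competitive equilibrium: 87 − 0.8Q = 25 + 0.1Q → Q* = 68.8889, P* = 31.8889.
At the ceiling P = 30, quantity supplied = (30 − 25)/0.1 = 50.
Willingness to pay at Q' = 50: 87 − 0.8·50 = 47.
ΔQ = 68.8889 − 50 = 18.8889; wedge = 47 − 30 = 17.
The triangle = ½ × 18.8889 × 17 = $160.56 thousand.

$160.56 thousand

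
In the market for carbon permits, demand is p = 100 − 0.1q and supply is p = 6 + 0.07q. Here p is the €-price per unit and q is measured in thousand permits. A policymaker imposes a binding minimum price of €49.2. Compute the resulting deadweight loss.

€171.68 thousand

Competitive equilibrium: 100 − 0.1q = 6 + 0.07q → q* = 552.9412, p* = 44.7059.
At the floor p = 49.2, quantity demanded = (100 − 49.2)/0.1 = 508.
Sellers' marginal cost at q' = 508: 6 + 0.07·508 = 41.56.
Δq = 552.9412 − 508 = 44.9412; wedge = 49.2 − 41.56 = 7.64.
Welfare loss = ½ × 44.9412 × 7.64 = €171.68 thousand.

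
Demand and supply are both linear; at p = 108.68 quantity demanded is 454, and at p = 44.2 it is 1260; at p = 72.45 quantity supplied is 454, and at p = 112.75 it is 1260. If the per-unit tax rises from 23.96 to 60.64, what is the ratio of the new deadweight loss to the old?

6.405

Demand slope = (44.2 − 108.68)/(1260 − 454) = −0.08, so p = 145 − 0.08q.
Supply slope = (112.75 − 72.45)/(1260 − 454) = 0.05, so p = 49.75 + 0.05q.
Competitive equilibrium: 145 − 0.08q = 49.75 + 0.05q → q* = 732.6923, p* = 86.3846.
For a per-unit tax t: Δq = t/0.13, so DWL = ½·t·(t/0.13) = t²/0.26.
At t = 23.96: DWL = 2208.006. At t = 60.64: DWL = 14143.114.
Ratio = (60.64/23.96)² = 6.405.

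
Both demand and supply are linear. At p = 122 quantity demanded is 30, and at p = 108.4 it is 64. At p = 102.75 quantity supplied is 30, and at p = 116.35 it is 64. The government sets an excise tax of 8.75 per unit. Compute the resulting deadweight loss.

47.85

Demand slope = (108.4 − 122)/(64 − 30) = −0.4, so p = 134 − 0.4q.
Supply slope = (116.35 − 102.75)/(64 − 30) = 0.4, so p = 90.75 + 0.4q.
Competitive equilibrium: 134 − 0.4q = 90.75 + 0.4q → q* = 54.0625, p* = 112.375.
With the tax, the buyer price exceeds the seller price by 8.75: (134 − 0.4q) − (90.75 + 0.4q) = 8.75 → q' = 43.125.
Δq = 54.0625 − 43.125 = 10.9375; the wedge equals the tax, 8.75.
The triangle = ½ × 10.9375 × 8.75 = 47.85.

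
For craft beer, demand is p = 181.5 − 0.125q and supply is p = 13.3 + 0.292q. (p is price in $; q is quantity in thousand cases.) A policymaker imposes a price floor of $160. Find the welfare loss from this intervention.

Competitive equilibrium: 181.5 − 0.125q = 13.3 + 0.292q → q* = 403.3573, p* = 131.0803.
At the floor p = 160, quantity demanded = (181.5 − 160)/0.125 = 172.
Sellers' marginal cost at q' = 172: 13.3 + 0.292·172 = 63.524.
Δq = 403.3573 − 172 = 231.3573; wedge = 160 − 63.524 = 96.476.
DWL = ½ × 231.3573 × 96.476 = $11160.21 thousand.

$11160.21 thousand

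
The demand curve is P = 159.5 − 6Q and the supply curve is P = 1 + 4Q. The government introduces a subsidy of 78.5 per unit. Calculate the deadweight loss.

Competitive equilibrium: 159.5 − 6Q = 1 + 4Q → Q* = 15.85, P* = 64.4.
The subsidy lowers effective supply by 78.5: P = 4Q − 77.5.
New quantity: 159.5 − 6Q = 4Q − 77.5 → Q' = 23.7.
Overproduction ΔQ = 23.7 − 15.85 = 7.85; wedge = subsidy = 78.5.
Welfare loss = ½ × 7.85 × 78.5 = 308.11.

308.11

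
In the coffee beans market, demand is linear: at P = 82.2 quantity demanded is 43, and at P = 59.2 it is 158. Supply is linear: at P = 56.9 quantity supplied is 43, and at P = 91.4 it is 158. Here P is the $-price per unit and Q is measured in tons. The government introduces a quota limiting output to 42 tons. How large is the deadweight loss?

Demand slope = (59.2 − 82.2)/(158 − 43) = −0.2, so P = 90.8 − 0.2Q.
Supply slope = (91.4 − 56.9)/(158 − 43) = 0.3, so P = 44 + 0.3Q.
Competitive equilibrium: 90.8 − 0.2Q = 44 + 0.3Q → Q* = 93.6, P* = 72.08.
At Q = 42: demand price = 90.8 − 0.2·42 = 82.4; supply price = 44 + 0.3·42 = 56.6.
ΔQ = 93.6 − 42 = 51.6; wedge = 82.4 − 56.6 = 25.8.
Welfare loss = ½ × 51.6 × 25.8 = $665.64.

$665.64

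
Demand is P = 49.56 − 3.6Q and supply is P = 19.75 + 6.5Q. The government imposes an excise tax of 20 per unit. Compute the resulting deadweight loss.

Competitive equilibrium: 49.56 − 3.6Q = 19.75 + 6.5Q → Q* = 2.9515, P* = 38.9347.
With the tax, the buyer price exceeds the seller price by 20: (49.56 − 3.6Q) − (19.75 + 6.5Q) = 20 → Q' = 0.9713.
ΔQ = 2.9515 − 0.9713 = 1.9802; the wedge equals the tax, 20.
Deadweight loss = ½ × 1.9802 × 20 = 19.80.

19.80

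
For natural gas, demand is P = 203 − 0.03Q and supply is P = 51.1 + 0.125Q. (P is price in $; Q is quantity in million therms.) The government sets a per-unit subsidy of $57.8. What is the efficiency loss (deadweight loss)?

$10776.90 million

Competitive equilibrium: 203 − 0.03Q = 51.1 + 0.125Q → Q* = 980, P* = 173.6.
The subsidy lowers effective supply by 57.8: P = 0.125Q − 6.7.
New quantity: 203 − 0.03Q = 0.125Q − 6.7 → Q' = 1352.9032.
Overproduction ΔQ = 1352.9032 − 980 = 372.9032; wedge = subsidy = 57.8.
The triangle = ½ × 372.9032 × 57.8 = $10776.90 million.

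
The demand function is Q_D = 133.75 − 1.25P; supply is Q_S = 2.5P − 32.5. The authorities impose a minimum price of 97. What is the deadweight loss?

2600.42

In inverse form: demand P = 107 − 0.8Q, supply P = 13 + 0.4Q.
Competitive equilibrium: 107 − 0.8Q = 13 + 0.4Q → Q* = 78.3333, P* = 44.3333.
At the floor P = 97, quantity demanded = (107 − 97)/0.8 = 12.5.
Sellers' marginal cost at Q' = 12.5: 13 + 0.4·12.5 = 18.
ΔQ = 78.3333 − 12.5 = 65.8333; wedge = 97 − 18 = 79.
Welfare loss = ½ × 65.8333 × 79 = 2600.42.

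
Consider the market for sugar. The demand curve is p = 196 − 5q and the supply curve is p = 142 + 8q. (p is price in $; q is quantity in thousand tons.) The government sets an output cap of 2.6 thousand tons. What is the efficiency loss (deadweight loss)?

Competitive equilibrium: 196 − 5q = 142 + 8q → q* = 4.1538, p* = 175.2308.
At q = 2.6: demand price = 196 − 5·2.6 = 183; supply price = 142 + 8·2.6 = 162.8.
Δq = 4.1538 − 2.6 = 1.5538; wedge = 183 − 162.8 = 20.2.
Welfare loss = ½ × 1.5538 × 20.2 = $15.69 thousand.

$15.69 thousand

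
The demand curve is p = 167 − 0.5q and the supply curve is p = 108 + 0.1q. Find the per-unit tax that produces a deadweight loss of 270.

Competitive equilibrium: 167 − 0.5q = 108 + 0.1q → q* = 98.3333, p* = 117.8333.
A tax t gives Δq = t/0.6 and wedge t, so DWL = t²/1.2.
t²/1.2 = 270 → t² = 324 → t = 18.

18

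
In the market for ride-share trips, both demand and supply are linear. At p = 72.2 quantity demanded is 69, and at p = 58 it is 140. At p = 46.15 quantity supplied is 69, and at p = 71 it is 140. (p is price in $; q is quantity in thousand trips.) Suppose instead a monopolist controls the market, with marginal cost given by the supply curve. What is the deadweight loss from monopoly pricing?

Demand slope = (58 − 72.2)/(140 − 69) = −0.2, so p = 86 − 0.2q.
Supply slope = (71 − 46.15)/(140 − 69) = 0.35, so p = 22 + 0.35q.
Competitive equilibrium: 86 − 0.2q = 22 + 0.35q → q* = 116.3636, p* = 62.7273.
Marginal revenue: MR = 86 − 0.4q. Set MR = MC: 86 − 0.4q = 22 + 0.35q → q_m = 85.3333.
Price p_m = 86 − 0.2·85.3333 = 68.9333; MC(q_m) = 22 + 0.35·85.3333 = 51.8667.
Competitive q* = 116.3636, so Δq = 31.0303; wedge = 68.9333 − 51.8667 = 17.0666.
DWL = ½ × 31.0303 × 17.0666 = $264.79 thousand.

$264.79 thousand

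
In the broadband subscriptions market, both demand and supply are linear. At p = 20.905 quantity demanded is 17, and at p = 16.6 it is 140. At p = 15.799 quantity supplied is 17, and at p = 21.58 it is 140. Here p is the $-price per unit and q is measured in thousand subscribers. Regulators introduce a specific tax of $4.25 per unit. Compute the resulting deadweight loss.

$110.14 thousand

Demand slope = (16.6 − 20.905)/(140 − 17) = −0.035, so p = 21.5 − 0.035q.
Supply slope = (21.58 − 15.799)/(140 − 17) = 0.047, so p = 15 + 0.047q.
Competitive equilibrium: 21.5 − 0.035q = 15 + 0.047q → q* = 79.2683, p* = 18.7256.
With the tax, the buyer price exceeds the seller price by 4.25: (21.5 − 0.035q) − (15 + 0.047q) = 4.25 → q' = 27.439.
Δq = 79.2683 − 27.439 = 51.8293; the wedge equals the tax, 4.25.
DWL = ½ × 51.8293 × 4.25 = $110.14 thousand.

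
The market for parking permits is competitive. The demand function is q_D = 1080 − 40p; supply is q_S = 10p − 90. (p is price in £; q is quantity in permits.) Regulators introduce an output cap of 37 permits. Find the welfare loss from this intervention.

In inverse form: demand p = 27 − 0.025q, supply p = 9 + 0.1q.
Competitive equilibrium: 27 − 0.025q = 9 + 0.1q → q* = 144, p* = 23.4.
At q = 37: demand price = 27 − 0.025·37 = 26.075; supply price = 9 + 0.1·37 = 12.7.
Δq = 144 − 37 = 107; wedge = 26.075 − 12.7 = 13.375.
Deadweight loss = ½ × 107 × 13.375 = £715.56.

£715.56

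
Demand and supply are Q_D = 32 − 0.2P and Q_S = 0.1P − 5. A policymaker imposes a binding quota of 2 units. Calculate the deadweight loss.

213.33

In inverse form: demand P = 160 − 5Q, supply P = 50 + 10Q.
Competitive equilibrium: 160 − 5Q = 50 + 10Q → Q* = 7.3333, P* = 123.3333.
At Q = 2: demand price = 160 − 5·2 = 150; supply price = 50 + 10·2 = 70.
ΔQ = 7.3333 − 2 = 5.3333; wedge = 150 − 70 = 80.
Welfare loss = ½ × 5.3333 × 80 = 213.33.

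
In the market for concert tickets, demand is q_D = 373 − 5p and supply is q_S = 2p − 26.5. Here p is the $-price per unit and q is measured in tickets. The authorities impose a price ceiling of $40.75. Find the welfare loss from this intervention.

In inverse form: demand p = 74.6 − 0.2q, supply p = 13.25 + 0.5q.
Competitive equilibrium: 74.6 − 0.2q = 13.25 + 0.5q → q* = 87.64286, p* = 57.07143.
At the ceiling p = 40.75, quantity supplied = (40.75 − 13.25)/0.5 = 55.
Willingness to pay at q' = 55: 74.6 − 0.2·55 = 63.6.
Δq = 87.64286 − 55 = 32.64286; wedge = 63.6 − 40.75 = 22.85.
The triangle = ½ × 32.64286 × 22.85 = $372.94.

$372.94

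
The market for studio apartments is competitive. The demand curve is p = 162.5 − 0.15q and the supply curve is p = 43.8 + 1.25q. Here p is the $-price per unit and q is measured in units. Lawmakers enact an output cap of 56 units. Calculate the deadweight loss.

$580.03

Competitive equilibrium: 162.5 − 0.15q = 43.8 + 1.25q → q* = 84.7857, p* = 149.7821.
At q = 56: demand price = 162.5 − 0.15·56 = 154.1; supply price = 43.8 + 1.25·56 = 113.8.
Δq = 84.7857 − 56 = 28.7857; wedge = 154.1 − 113.8 = 40.3.
Welfare loss = ½ × 28.7857 × 40.3 = $580.03.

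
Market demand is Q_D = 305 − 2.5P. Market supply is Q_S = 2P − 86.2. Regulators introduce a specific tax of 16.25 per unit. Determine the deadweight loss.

146.70

In inverse form: demand P = 122 − 0.4Q, supply P = 43.1 + 0.5Q.
Competitive equilibrium: 122 − 0.4Q = 43.1 + 0.5Q → Q* = 87.6667, P* = 86.9333.
With the tax, the buyer price exceeds the seller price by 16.25: (122 − 0.4Q) − (43.1 + 0.5Q) = 16.25 → Q' = 69.6111.
ΔQ = 87.6667 − 69.6111 = 18.0556; the wedge equals the tax, 16.25.
Deadweight loss = ½ × 18.0556 × 16.25 = 146.70.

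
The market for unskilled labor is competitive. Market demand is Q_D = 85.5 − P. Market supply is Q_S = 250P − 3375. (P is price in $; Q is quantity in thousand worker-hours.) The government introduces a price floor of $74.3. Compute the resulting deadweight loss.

$1838.24 thousand

In inverse form: demand P = 85.5 − Q, supply P = 13.5 + 0.004Q.
Competitive equilibrium: 85.5 − Q = 13.5 + 0.004Q → Q* = 71.7131, P* = 13.7869.
At the floor P = 74.3, quantity demanded = (85.5 − 74.3)/1 = 11.2.
Sellers' marginal cost at Q' = 11.2: 13.5 + 0.004·11.2 = 13.5448.
ΔQ = 71.7131 − 11.2 = 60.5131; wedge = 74.3 − 13.5448 = 60.7552.
The triangle = ½ × 60.5131 × 60.7552 = $1838.24 thousand.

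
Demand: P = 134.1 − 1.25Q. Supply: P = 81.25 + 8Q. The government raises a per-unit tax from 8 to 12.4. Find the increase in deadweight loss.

4.85

Competitive equilibrium: 134.1 − 1.25Q = 81.25 + 8Q → Q* = 5.7135, P* = 126.9581.
For a per-unit tax t: ΔQ = t/9.25, so DWL = ½·t·(t/9.25) = t²/18.5.
At t = 8: DWL = 3.459. At t = 12.4: DWL = 8.311.
Increase = 8.311 − 3.459 = 4.85.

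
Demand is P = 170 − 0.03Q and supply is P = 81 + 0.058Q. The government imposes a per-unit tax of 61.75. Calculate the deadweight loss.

Competitive equilibrium: 170 − 0.03Q = 81 + 0.058Q → Q* = 1011.3636, P* = 139.6591.
With the tax, the buyer price exceeds the seller price by 61.75: (170 − 0.03Q) − (81 + 0.058Q) = 61.75 → Q' = 309.6591.
ΔQ = 1011.3636 − 309.6591 = 701.7045; the wedge equals the tax, 61.75.
The triangle = ½ × 701.7045 × 61.75 = 21665.13.

21665.13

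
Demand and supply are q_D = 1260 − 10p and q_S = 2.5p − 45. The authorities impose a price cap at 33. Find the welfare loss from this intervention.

7965.56

In inverse form: demand p = 126 − 0.1q, supply p = 18 + 0.4q.
Competitive equilibrium: 126 − 0.1q = 18 + 0.4q → q* = 216, p* = 104.4.
At the ceiling p = 33, quantity supplied = (33 − 18)/0.4 = 37.5.
Willingness to pay at q' = 37.5: 126 − 0.1·37.5 = 122.25.
Δq = 216 − 37.5 = 178.5; wedge = 122.25 − 33 = 89.25.
Welfare loss = ½ × 178.5 × 89.25 = 7965.56.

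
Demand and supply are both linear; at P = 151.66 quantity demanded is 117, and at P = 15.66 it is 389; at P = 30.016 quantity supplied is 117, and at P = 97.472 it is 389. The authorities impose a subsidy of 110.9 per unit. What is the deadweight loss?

Demand slope = (15.66 − 151.66)/(389 − 117) = −0.5, so P = 210.16 − 0.5Q.
Supply slope = (97.472 − 30.016)/(389 − 117) = 0.248, so P = 1 + 0.248Q.
Competitive equilibrium: 210.16 − 0.5Q = 1 + 0.248Q → Q* = 279.6257, P* = 70.3472.
The subsidy lowers effective supply by 110.9: P = 0.248Q − 109.9.
New quantity: 210.16 − 0.5Q = 0.248Q − 109.9 → Q' = 427.8877.
Overproduction ΔQ = 427.8877 − 279.6257 = 148.262; wedge = subsidy = 110.9.
Deadweight loss = ½ × 148.262 × 110.9 = 8221.13.

8221.13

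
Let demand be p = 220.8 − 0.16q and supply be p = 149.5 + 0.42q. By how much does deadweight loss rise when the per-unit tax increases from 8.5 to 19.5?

Competitive equilibrium: 220.8 − 0.16q = 149.5 + 0.42q → q* = 122.931, p* = 201.131.
For a per-unit tax t: Δq = t/0.58, so DWL = ½·t·(t/0.58) = t²/1.16.
At t = 8.5: DWL = 62.284. At t = 19.5: DWL = 327.802.
Increase = 327.802 − 62.284 = 265.52.

265.52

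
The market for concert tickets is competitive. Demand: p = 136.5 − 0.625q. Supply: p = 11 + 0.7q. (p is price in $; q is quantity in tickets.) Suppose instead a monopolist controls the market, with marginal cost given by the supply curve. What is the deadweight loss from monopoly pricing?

Competitive equilibrium: 136.5 − 0.625q = 11 + 0.7q → q* = 94.71698, p* = 77.30189.
Marginal revenue: MR = 136.5 − 1.25q. Set MR = MC: 136.5 − 1.25q = 11 + 0.7q → q_m = 64.35897.
Price p_m = 136.5 − 0.625·64.35897 = 96.27564; MC(q_m) = 11 + 0.7·64.35897 = 56.05128.
Competitive q* = 94.71698, so Δq = 30.35801; wedge = 96.27564 − 56.05128 = 40.22436.
Welfare loss = ½ × 30.35801 × 40.22436 = $610.57.

$610.57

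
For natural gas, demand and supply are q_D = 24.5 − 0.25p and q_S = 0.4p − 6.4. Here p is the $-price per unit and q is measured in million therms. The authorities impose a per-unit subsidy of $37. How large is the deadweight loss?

$105.31 million

In inverse form: demand p = 98 − 4q, supply p = 16 + 2.5q.
Competitive equilibrium: 98 − 4q = 16 + 2.5q → q* = 12.6154, p* = 47.5385.
The subsidy lowers effective supply by 37: p = 2.5q − 21.
New quantity: 98 − 4q = 2.5q − 21 → q' = 18.3077.
Overproduction Δq = 18.3077 − 12.6154 = 5.6923; wedge = subsidy = 37.
DWL = ½ × 5.6923 × 37 = $105.31 million.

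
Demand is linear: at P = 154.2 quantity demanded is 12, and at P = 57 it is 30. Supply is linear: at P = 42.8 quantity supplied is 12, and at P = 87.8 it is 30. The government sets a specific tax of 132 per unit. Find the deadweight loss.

Demand slope = (57 − 154.2)/(30 − 12) = −5.4, so P = 219 − 5.4Q.
Supply slope = (87.8 − 42.8)/(30 − 12) = 2.5, so P = 12.8 + 2.5Q.
Competitive equilibrium: 219 − 5.4Q = 12.8 + 2.5Q → Q* = 26.10127, P* = 78.05316.
With the tax, the buyer price exceeds the seller price by 132: (219 − 5.4Q) − (12.8 + 2.5Q) = 132 → Q' = 9.39241.
ΔQ = 26.10127 − 9.39241 = 16.70886; the wedge equals the tax, 132.
The triangle = ½ × 16.70886 × 132 = 1102.78.

1102.78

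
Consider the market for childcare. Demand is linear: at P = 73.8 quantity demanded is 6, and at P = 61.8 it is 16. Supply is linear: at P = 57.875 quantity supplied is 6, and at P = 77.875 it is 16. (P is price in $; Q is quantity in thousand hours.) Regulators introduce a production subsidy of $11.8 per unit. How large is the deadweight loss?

$21.76 thousand

Demand slope = (61.8 − 73.8)/(16 − 6) = −1.2, so P = 81 − 1.2Q.
Supply slope = (77.875 − 57.875)/(16 − 6) = 2, so P = 45.875 + 2Q.
Competitive equilibrium: 81 − 1.2Q = 45.875 + 2Q → Q* = 10.9766, P* = 67.8281.
The subsidy lowers effective supply by 11.8: P = 34.075 + 2Q.
New quantity: 81 − 1.2Q = 34.075 + 2Q → Q' = 14.6641.
Overproduction ΔQ = 14.6641 − 10.9766 = 3.6875; wedge = subsidy = 11.8.
Deadweight loss = ½ × 3.6875 × 11.8 = $21.76 thousand.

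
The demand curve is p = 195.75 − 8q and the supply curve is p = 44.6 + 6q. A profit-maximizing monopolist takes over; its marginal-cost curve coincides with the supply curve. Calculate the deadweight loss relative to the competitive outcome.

Competitive equilibrium: 195.75 − 8q = 44.6 + 6q → q* = 10.7964, p* = 109.3786.
Marginal revenue: MR = 195.75 − 16q. Set MR = MC: 195.75 − 16q = 44.6 + 6q → q_m = 6.8705.
Price p_m = 195.75 − 8·6.8705 = 140.786; MC(q_m) = 44.6 + 6·6.8705 = 85.823.
Competitive q* = 10.7964, so Δq = 3.9259; wedge = 140.786 − 85.823 = 54.963.
DWL = ½ × 3.9259 × 54.963 = 107.89.

107.89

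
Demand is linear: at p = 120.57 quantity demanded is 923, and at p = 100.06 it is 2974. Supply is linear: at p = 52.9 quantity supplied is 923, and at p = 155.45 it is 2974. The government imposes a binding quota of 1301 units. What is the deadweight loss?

16867.50

Demand slope = (100.06 − 120.57)/(2974 − 923) = −0.01, so p = 129.8 − 0.01q.
Supply slope = (155.45 − 52.9)/(2974 − 923) = 0.05, so p = 6.75 + 0.05q.
Competitive equilibrium: 129.8 − 0.01q = 6.75 + 0.05q → q* = 2050.8333, p* = 109.2917.
At q = 1301: demand price = 129.8 − 0.01·1301 = 116.79; supply price = 6.75 + 0.05·1301 = 71.8.
Δq = 2050.8333 − 1301 = 749.8333; wedge = 116.79 − 71.8 = 44.99.
The triangle = ½ × 749.8333 × 44.99 = 16867.50.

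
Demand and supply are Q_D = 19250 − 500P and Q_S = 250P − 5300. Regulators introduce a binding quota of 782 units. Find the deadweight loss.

In inverse form: demand P = 38.5 − 0.002Q, supply P = 21.2 + 0.004Q.
Competitive equilibrium: 38.5 − 0.002Q = 21.2 + 0.004Q → Q* = 2883.3333, P* = 32.7333.
At Q = 782: demand price = 38.5 − 0.002·782 = 36.936; supply price = 21.2 + 0.004·782 = 24.328.
ΔQ = 2883.3333 − 782 = 2101.3333; wedge = 36.936 − 24.328 = 12.608.
Deadweight loss = ½ × 2101.3333 × 12.608 = 13246.81.

13246.81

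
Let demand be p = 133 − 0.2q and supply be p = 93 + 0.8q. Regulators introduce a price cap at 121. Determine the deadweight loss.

12.50

Competitive equilibrium: 133 − 0.2q = 93 + 0.8q → q* = 40, p* = 125.
At the ceiling p = 121, quantity supplied = (121 − 93)/0.8 = 35.
Willingness to pay at q' = 35: 133 − 0.2·35 = 126.
Δq = 40 − 35 = 5; wedge = 126 − 121 = 5.
Welfare loss = ½ × 5 × 5 = 12.50.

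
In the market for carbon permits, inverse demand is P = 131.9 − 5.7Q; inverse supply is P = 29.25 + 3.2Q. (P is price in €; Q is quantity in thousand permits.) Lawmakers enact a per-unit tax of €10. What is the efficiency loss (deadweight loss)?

€5.62 thousand

Competitive equilibrium: 131.9 − 5.7Q = 29.25 + 3.2Q → Q* = 11.5337, P* = 66.1579.
With the tax, the buyer price exceeds the seller price by 10: (131.9 − 5.7Q) − (29.25 + 3.2Q) = 10 → Q' = 10.4101.
ΔQ = 11.5337 − 10.4101 = 1.1236; the wedge equals the tax, 10.
Deadweight loss = ½ × 1.1236 × 10 = €5.62 thousand.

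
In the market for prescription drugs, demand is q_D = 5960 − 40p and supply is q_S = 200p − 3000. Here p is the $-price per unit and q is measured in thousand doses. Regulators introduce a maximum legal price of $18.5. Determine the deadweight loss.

$212816.67 thousand

In inverse form: demand p = 149 − 0.025q, supply p = 15 + 0.005q.
Competitive equilibrium: 149 − 0.025q = 15 + 0.005q → q* = 4466.6667, p* = 37.3333.
At the ceiling p = 18.5, quantity supplied = (18.5 − 15)/0.005 = 700.
Willingness to pay at q' = 700: 149 − 0.025·700 = 131.5.
Δq = 4466.6667 − 700 = 3766.6667; wedge = 131.5 − 18.5 = 113.
The triangle = ½ × 3766.6667 × 113 = $212816.67 thousand.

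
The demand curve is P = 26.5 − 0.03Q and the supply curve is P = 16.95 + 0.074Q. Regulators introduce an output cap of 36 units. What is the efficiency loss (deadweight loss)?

Competitive equilibrium: 26.5 − 0.03Q = 16.95 + 0.074Q → Q* = 91.8269, P* = 23.7452.
At Q = 36: demand price = 26.5 − 0.03·36 = 25.42; supply price = 16.95 + 0.074·36 = 19.614.
ΔQ = 91.8269 − 36 = 55.8269; wedge = 25.42 − 19.614 = 5.806.
Welfare loss = ½ × 55.8269 × 5.806 = 162.07.

162.07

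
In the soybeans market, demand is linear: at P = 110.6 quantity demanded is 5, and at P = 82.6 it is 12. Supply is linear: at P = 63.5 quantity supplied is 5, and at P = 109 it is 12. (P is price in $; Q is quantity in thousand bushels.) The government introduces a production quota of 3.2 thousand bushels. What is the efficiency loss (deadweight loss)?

Demand slope = (82.6 − 110.6)/(12 − 5) = −4, so P = 130.6 − 4Q.
Supply slope = (109 − 63.5)/(12 − 5) = 6.5, so P = 31 + 6.5Q.
Competitive equilibrium: 130.6 − 4Q = 31 + 6.5Q → Q* = 9.4857, P* = 92.6571.
At Q = 3.2: demand price = 130.6 − 4·3.2 = 117.8; supply price = 31 + 6.5·3.2 = 51.8.
ΔQ = 9.4857 − 3.2 = 6.2857; wedge = 117.8 − 51.8 = 66.
Deadweight loss = ½ × 6.2857 × 66 = $207.43 thousand.

$207.43 thousand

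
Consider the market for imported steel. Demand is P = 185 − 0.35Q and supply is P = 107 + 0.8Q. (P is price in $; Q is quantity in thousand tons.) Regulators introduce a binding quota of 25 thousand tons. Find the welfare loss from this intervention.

Competitive equilibrium: 185 − 0.35Q = 107 + 0.8Q → Q* = 67.8261, P* = 161.2609.
At Q = 25: demand price = 185 − 0.35·25 = 176.25; supply price = 107 + 0.8·25 = 127.
ΔQ = 67.8261 − 25 = 42.8261; wedge = 176.25 − 127 = 49.25.
DWL = ½ × 42.8261 × 49.25 = $1054.59 thousand.

$1054.59 thousand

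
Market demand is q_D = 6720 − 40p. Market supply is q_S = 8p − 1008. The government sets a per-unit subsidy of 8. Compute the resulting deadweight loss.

In inverse form: demand p = 168 − 0.025q, supply p = 126 + 0.125q.
Competitive equilibrium: 168 − 0.025q = 126 + 0.125q → q* = 280, p* = 161.
The subsidy lowers effective supply by 8: p = 118 + 0.125q.
New quantity: 168 − 0.025q = 118 + 0.125q → q' = 333.3333.
Overproduction Δq = 333.3333 − 280 = 53.3333; wedge = subsidy = 8.
Deadweight loss = ½ × 53.3333 × 8 = 213.33.

213.33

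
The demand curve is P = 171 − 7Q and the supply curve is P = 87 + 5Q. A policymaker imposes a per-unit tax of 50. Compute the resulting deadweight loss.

104.17

Competitive equilibrium: 171 − 7Q = 87 + 5Q → Q* = 7, P* = 122.
With the tax, the buyer price exceeds the seller price by 50: (171 − 7Q) − (87 + 5Q) = 50 → Q' = 2.8333.
ΔQ = 7 − 2.8333 = 4.1667; the wedge equals the tax, 50.
Welfare loss = ½ × 4.1667 × 50 = 104.17.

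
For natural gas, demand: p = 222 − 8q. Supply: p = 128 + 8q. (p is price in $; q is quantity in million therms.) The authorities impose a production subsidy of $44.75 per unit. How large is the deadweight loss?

Competitive equilibrium: 222 − 8q = 128 + 8q → q* = 5.875, p* = 175.
The subsidy lowers effective supply by 44.75: p = 83.25 + 8q.
New quantity: 222 − 8q = 83.25 + 8q → q' = 8.6719.
Overproduction Δq = 8.6719 − 5.875 = 2.7969; wedge = subsidy = 44.75.
DWL = ½ × 2.7969 × 44.75 = $62.58 million.

$62.58 million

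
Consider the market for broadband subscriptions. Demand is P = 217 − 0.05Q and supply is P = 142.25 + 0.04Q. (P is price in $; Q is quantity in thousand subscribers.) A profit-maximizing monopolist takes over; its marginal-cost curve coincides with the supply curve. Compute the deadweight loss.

$3959.44 thousand

Competitive equilibrium: 217 − 0.05Q = 142.25 + 0.04Q → Q* = 830.55556, P* = 175.47222.
Marginal revenue: MR = 217 − 0.1Q. Set MR = MC: 217 − 0.1Q = 142.25 + 0.04Q → Q_m = 533.92857.
Price P_m = 217 − 0.05·533.92857 = 190.30357; MC(Q_m) = 142.25 + 0.04·533.92857 = 163.60714.
Competitive Q* = 830.55556, so ΔQ = 296.62699; wedge = 190.30357 − 163.60714 = 26.69643.
Welfare loss = ½ × 296.62699 × 26.69643 = $3959.44 thousand.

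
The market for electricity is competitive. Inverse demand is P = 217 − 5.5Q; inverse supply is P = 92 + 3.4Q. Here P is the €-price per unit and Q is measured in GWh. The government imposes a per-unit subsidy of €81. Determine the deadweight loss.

€368.60

Competitive equilibrium: 217 − 5.5Q = 92 + 3.4Q → Q* = 14.0449, P* = 139.7528.
The subsidy lowers effective supply by 81: P = 11 + 3.4Q.
New quantity: 217 − 5.5Q = 11 + 3.4Q → Q' = 23.1461.
Overproduction ΔQ = 23.1461 − 14.0449 = 9.1012; wedge = subsidy = 81.
Deadweight loss = ½ × 9.1012 × 81 = €368.60.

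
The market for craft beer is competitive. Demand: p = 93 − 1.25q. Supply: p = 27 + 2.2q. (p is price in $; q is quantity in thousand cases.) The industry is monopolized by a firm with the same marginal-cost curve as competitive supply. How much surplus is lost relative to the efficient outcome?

Competitive equilibrium: 93 − 1.25q = 27 + 2.2q → q* = 19.1304, p* = 69.087.
Marginal revenue: MR = 93 − 2.5q. Set MR = MC: 93 − 2.5q = 27 + 2.2q → q_m = 14.0426.
Price p_m = 93 − 1.25·14.0426 = 75.4468; MC(q_m) = 27 + 2.2·14.0426 = 57.8937.
Competitive q* = 19.1304, so Δq = 5.0878; wedge = 75.4468 − 57.8937 = 17.5531.
DWL = ½ × 5.0878 × 17.5531 = $44.65 thousand.

$44.65 thousand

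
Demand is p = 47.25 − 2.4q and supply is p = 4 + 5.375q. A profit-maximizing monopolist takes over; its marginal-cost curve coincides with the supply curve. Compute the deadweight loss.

6.69

Competitive equilibrium: 47.25 − 2.4q = 4 + 5.375q → q* = 5.5627, p* = 33.8995.
Marginal revenue: MR = 47.25 − 4.8q. Set MR = MC: 47.25 − 4.8q = 4 + 5.375q → q_m = 4.2506.
Price p_m = 47.25 − 2.4·4.2506 = 37.0486; MC(q_m) = 4 + 5.375·4.2506 = 26.847.
Competitive q* = 5.5627, so Δq = 1.3121; wedge = 37.0486 − 26.847 = 10.2016.
DWL = ½ × 1.3121 × 10.2016 = 6.69.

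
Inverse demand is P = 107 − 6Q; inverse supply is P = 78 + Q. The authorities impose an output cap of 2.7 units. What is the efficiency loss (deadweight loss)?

7.29

Competitive equilibrium: 107 − 6Q = 78 + Q → Q* = 4.1429, P* = 82.1429.
At Q = 2.7: demand price = 107 − 6·2.7 = 90.8; supply price = 78 + 1·2.7 = 80.7.
ΔQ = 4.1429 − 2.7 = 1.4429; wedge = 90.8 − 80.7 = 10.1.
Welfare loss = ½ × 1.4429 × 10.1 = 7.29.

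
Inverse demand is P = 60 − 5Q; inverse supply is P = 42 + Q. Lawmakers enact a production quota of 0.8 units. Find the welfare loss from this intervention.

14.52

Competitive equilibrium: 60 − 5Q = 42 + Q → Q* = 3, P* = 45.
At Q = 0.8: demand price = 60 − 5·0.8 = 56; supply price = 42 + 1·0.8 = 42.8.
ΔQ = 3 − 0.8 = 2.2; wedge = 56 − 42.8 = 13.2.
The triangle = ½ × 2.2 × 13.2 = 14.52.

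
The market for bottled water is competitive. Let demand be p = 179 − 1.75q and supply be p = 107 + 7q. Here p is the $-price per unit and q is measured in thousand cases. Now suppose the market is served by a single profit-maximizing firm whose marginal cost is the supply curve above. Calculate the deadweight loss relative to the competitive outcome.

$8.23 thousand

Competitive equilibrium: 179 − 1.75q = 107 + 7q → q* = 8.2286, p* = 164.6.
Marginal revenue: MR = 179 − 3.5q. Set MR = MC: 179 − 3.5q = 107 + 7q → q_m = 6.8571.
Price p_m = 179 − 1.75·6.8571 = 167.0001; MC(q_m) = 107 + 7·6.8571 = 154.9997.
Competitive q* = 8.2286, so Δq = 1.3715; wedge = 167.0001 − 154.9997 = 12.0004.
The triangle = ½ × 1.3715 × 12.0004 = $8.23 thousand.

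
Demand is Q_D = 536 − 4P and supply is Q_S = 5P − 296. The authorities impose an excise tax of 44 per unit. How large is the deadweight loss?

In inverse form: demand P = 134 − 0.25Q, supply P = 59.2 + 0.2Q.
Competitive equilibrium: 134 − 0.25Q = 59.2 + 0.2Q → Q* = 166.2222, P* = 92.4444.
With the tax, the buyer price exceeds the seller price by 44: (134 − 0.25Q) − (59.2 + 0.2Q) = 44 → Q' = 68.4444.
ΔQ = 166.2222 − 68.4444 = 97.7778; the wedge equals the tax, 44.
Deadweight loss = ½ × 97.7778 × 44 = 2151.11.

2151.11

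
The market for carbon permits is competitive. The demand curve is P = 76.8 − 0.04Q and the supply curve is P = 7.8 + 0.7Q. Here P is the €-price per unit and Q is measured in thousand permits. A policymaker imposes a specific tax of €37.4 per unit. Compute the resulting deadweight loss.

Competitive equilibrium: 76.8 − 0.04Q = 7.8 + 0.7Q → Q* = 93.2432, P* = 73.0703.
With the tax, the buyer price exceeds the seller price by 37.4: (76.8 − 0.04Q) − (7.8 + 0.7Q) = 37.4 → Q' = 42.7027.
ΔQ = 93.2432 − 42.7027 = 50.5405; the wedge equals the tax, 37.4.
Deadweight loss = ½ × 50.5405 × 37.4 = €945.11 thousand.

€945.11 thousand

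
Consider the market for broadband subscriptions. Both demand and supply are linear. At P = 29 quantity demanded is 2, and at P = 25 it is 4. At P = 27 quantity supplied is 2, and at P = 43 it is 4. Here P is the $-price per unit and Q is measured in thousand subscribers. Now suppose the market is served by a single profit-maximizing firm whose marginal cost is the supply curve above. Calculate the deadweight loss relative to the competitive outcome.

$0.67 thousand

Demand slope = (25 − 29)/(4 − 2) = −2, so P = 33 − 2Q.
Supply slope = (43 − 27)/(4 − 2) = 8, so P = 11 + 8Q.
Competitive equilibrium: 33 − 2Q = 11 + 8Q → Q* = 2.2, P* = 28.6.
Marginal revenue: MR = 33 − 4Q. Set MR = MC: 33 − 4Q = 11 + 8Q → Q_m = 1.8333.
Price P_m = 33 − 2·1.8333 = 29.3334; MC(Q_m) = 11 + 8·1.8333 = 25.6664.
Competitive Q* = 2.2, so ΔQ = 0.3667; wedge = 29.3334 − 25.6664 = 3.667.
Welfare loss = ½ × 0.3667 × 3.667 = $0.67 thousand.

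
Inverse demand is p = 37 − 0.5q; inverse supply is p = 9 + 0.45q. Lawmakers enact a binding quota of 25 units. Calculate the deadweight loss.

9.51

Competitive equilibrium: 37 − 0.5q = 9 + 0.45q → q* = 29.4737, p* = 22.2632.
At q = 25: demand price = 37 − 0.5·25 = 24.5; supply price = 9 + 0.45·25 = 20.25.
Δq = 29.4737 − 25 = 4.4737; wedge = 24.5 − 20.25 = 4.25.
Deadweight loss = ½ × 4.4737 × 4.25 = 9.51.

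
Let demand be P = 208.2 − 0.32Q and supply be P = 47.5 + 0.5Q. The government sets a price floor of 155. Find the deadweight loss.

362.28

Competitive equilibrium: 208.2 − 0.32Q = 47.5 + 0.5Q → Q* = 195.9756, P* = 145.4878.
At the floor P = 155, quantity demanded = (208.2 − 155)/0.32 = 166.25.
Sellers' marginal cost at Q' = 166.25: 47.5 + 0.5·166.25 = 130.625.
ΔQ = 195.9756 − 166.25 = 29.7256; wedge = 155 − 130.625 = 24.375.
DWL = ½ × 29.7256 × 24.375 = 362.28.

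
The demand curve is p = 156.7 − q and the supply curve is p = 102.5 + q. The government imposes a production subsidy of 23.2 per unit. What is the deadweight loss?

Competitive equilibrium: 156.7 − q = 102.5 + q → q* = 27.1, p* = 129.6.
The subsidy lowers effective supply by 23.2: p = 79.3 + q.
New quantity: 156.7 − q = 79.3 + q → q' = 38.7.
Overproduction Δq = 38.7 − 27.1 = 11.6; wedge = subsidy = 23.2.
Deadweight loss = ½ × 11.6 × 23.2 = 134.56.

134.56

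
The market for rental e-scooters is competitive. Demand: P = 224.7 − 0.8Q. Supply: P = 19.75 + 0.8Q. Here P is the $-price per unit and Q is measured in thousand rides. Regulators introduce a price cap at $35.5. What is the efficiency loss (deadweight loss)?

Competitive equilibrium: 224.7 − 0.8Q = 19.75 + 0.8Q → Q* = 128.09375, P* = 122.225.
At the ceiling P = 35.5, quantity supplied = (35.5 − 19.75)/0.8 = 19.6875.
Willingness to pay at Q' = 19.6875: 224.7 − 0.8·19.6875 = 208.95.
ΔQ = 128.09375 − 19.6875 = 108.40625; wedge = 208.95 − 35.5 = 173.45.
DWL = ½ × 108.40625 × 173.45 = $9401.53 thousand.

$9401.53 thousand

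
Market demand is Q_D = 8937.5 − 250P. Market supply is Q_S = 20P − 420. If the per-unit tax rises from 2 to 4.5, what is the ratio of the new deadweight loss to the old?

5.0625

In inverse form: demand P = 35.75 − 0.004Q, supply P = 21 + 0.05Q.
Competitive equilibrium: 35.75 − 0.004Q = 21 + 0.05Q → Q* = 273.1481, P* = 34.6574.
For a per-unit tax t: ΔQ = t/0.054, so DWL = ½·t·(t/0.054) = t²/0.108.
At t = 2: DWL = 37.037. At t = 4.5: DWL = 187.5.
Ratio = (4.5/2)² = 5.0625.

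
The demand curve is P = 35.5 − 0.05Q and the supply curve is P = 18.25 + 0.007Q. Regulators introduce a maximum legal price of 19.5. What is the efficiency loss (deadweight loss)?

438.64

Competitive equilibrium: 35.5 − 0.05Q = 18.25 + 0.007Q → Q* = 302.6316, P* = 20.3684.
At the ceiling P = 19.5, quantity supplied = (19.5 − 18.25)/0.007 = 178.5714.
Willingness to pay at Q' = 178.5714: 35.5 − 0.05·178.5714 = 26.5714.
ΔQ = 302.6316 − 178.5714 = 124.0602; wedge = 26.5714 − 19.5 = 7.0714.
Welfare loss = ½ × 124.0602 × 7.0714 = 438.64.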